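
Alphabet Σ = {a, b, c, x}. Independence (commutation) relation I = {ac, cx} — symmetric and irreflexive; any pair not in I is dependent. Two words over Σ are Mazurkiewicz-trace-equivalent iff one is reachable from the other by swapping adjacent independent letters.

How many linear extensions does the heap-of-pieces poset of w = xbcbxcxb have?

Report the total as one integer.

3

0(x) covers ∅
1(b) covers 0:x
2(c) covers 1:b
3(b) covers 2:c
4(x) covers 3:b
5(c) covers 3:b
6(x) covers 4:x
7(b) covers 5:c, 6:x
floor of heap: 0:x
completions by unplaced set U, small U first (add the entries for U minus each lowest piece of U):
  |U|=1: {7}:1
  |U|=2: {5,7}:1  {6,7}:1
  |U|=3: {4,6,7}:1  {5,6,7}:2
  |U|=4: {4,5,6,7}:3
  |U|=5: {3,4,5,6,7}:3
  |U|=6: {2,3,4,5,6,7}:3
  start at 0(x): 3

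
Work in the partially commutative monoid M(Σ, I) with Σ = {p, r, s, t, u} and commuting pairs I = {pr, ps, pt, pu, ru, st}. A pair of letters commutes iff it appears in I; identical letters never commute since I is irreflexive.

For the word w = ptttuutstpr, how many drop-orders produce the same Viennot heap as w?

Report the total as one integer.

#0=p has no predecessor
#1=t has no predecessor
#2=t depends on [1:t]
#3=t depends on [2:t]
#4=u depends on [3:t]
#5=u depends on [4:u]
#6=t depends on [5:u]
#7=s depends on [5:u]
#8=t depends on [6:t]
#9=p depends on [0:p]
#10=r depends on [7:s, 8:t]
sources: [0:p, 1:t]
N(rest) = Σ N(rest − s) over sources s of rest; N(one piece) = 1:
  size 1 → [9]=1  [10]=1
  size 2 → [0,9]=1  [7,10]=1  [8,10]=1  [9,10]=2
  size 3 → [0,9,10]=3  [6,8,10]=1  [7,8,10]=2  [7,9,10]=3  [8,9,10]=3
  size 4 → [0,7,9,10]=6  [0,8,9,10]=6  [6,7,8,10]=3  [6,8,9,10]=4  [7,8,9,10]=8
  size 5 → [0,6,8,9,10]=10  [0,7,8,9,10]=20  [5,6,7,8,10]=3  [6,7,8,9,10]=15
  size 6 → [0,6,7,8,9,10]=45  [4,5,6,7,8,10]=3  [5,6,7,8,9,10]=18
  size 7 → [0,5,6,7,8,9,10]=63  [3,4,5,6,7,8,10]=3  [4,5,6,7,8,9,10]=21
  size 8 → [0,4,5,6,7,8,9,10]=84  [2,3,4,5,6,7,8,10]=3  [3,4,5,6,7,8,9,10]=24
  size 9 → [0,3,4,5,6,7,8,9,10]=108  [1,2,3,4,5,6,7,8,10]=3  [2,3,4,5,6,7,8,9,10]=27
  first=0(p) contributes 30
  first=1(t) contributes 135
|[w]| = 165

165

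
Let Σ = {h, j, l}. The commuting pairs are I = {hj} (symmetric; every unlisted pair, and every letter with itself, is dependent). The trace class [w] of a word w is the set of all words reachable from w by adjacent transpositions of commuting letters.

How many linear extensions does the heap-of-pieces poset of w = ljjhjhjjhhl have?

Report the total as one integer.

drop 0:l onto floor
drop 1:j onto {0:l}
drop 2:j onto {1:j}
drop 3:h onto {0:l}
drop 4:j onto {2:j}
drop 5:h onto {3:h}
drop 6:j onto {4:j}
drop 7:j onto {6:j}
drop 8:h onto {5:h}
drop 9:h onto {8:h}
drop 10:l onto {7:j, 9:h}
ground layer = {0:l}
drop-orders for the pieces not yet dropped (sum over which currently-grounded one goes next):
  1 to go: {10} 1
  2 to go: {7,10} 1  {9,10} 1
  3 to go: {6,7,10} 1  {7,9,10} 2  {8,9,10} 1
  4 to go: {4,6,7,10} 1  {5,8,9,10} 1  {6,7,9,10} 3  {7,8,9,10} 3
  5 to go: {2,4,6,7,10} 1  {3,5,8,9,10} 1  {4,6,7,9,10} 4  {5,7,8,9,10} 4  {6,7,8,9,10} 6
  6 to go: {1,2,4,6,7,10} 1  {2,4,6,7,9,10} 5  {3,5,7,8,9,10} 5  {4,6,7,8,9,10} 10  {5,6,7,8,9,10} 10
  7 to go: {1,2,4,6,7,9,10} 6  {2,4,6,7,8,9,10} 15  {3,5,6,7,8,9,10} 15  {4,5,6,7,8,9,10} 20
  8 to go: {1,2,4,6,7,8,9,10} 21  {2,4,5,6,7,8,9,10} 35  {3,4,5,6,7,8,9,10} 35
  9 to go: {1,2,4,5,6,7,8,9,10} 56  {2,3,4,5,6,7,8,9,10} 70
  if 0:l drops first: 126 orders

126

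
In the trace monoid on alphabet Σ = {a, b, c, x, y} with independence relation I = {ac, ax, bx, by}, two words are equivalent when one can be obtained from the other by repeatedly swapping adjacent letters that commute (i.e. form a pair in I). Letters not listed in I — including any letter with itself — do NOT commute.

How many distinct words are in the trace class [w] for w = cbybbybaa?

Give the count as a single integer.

0(c) covers ∅
1(b) covers 0:c
2(y) covers 0:c
3(b) covers 1:b
4(b) covers 3:b
5(y) covers 2:y
6(b) covers 4:b
7(a) covers 5:y, 6:b
8(a) covers 7:a
floor of heap: 0:c
completions by unplaced set U, small U first (add the entries for U minus each lowest piece of U):
  |U|=1: {8}:1
  |U|=2: {7,8}:1
  |U|=3: {5,7,8}:1  {6,7,8}:1
  |U|=4: {2,5,7,8}:1  {4,6,7,8}:1  {5,6,7,8}:2
  |U|=5: {2,5,6,7,8}:3  {3,4,6,7,8}:1  {4,5,6,7,8}:3
  |U|=6: {1,3,4,6,7,8}:1  {2,4,5,6,7,8}:6  {3,4,5,6,7,8}:4
  |U|=7: {1,3,4,5,6,7,8}:5  {2,3,4,5,6,7,8}:10
  start at 0(c): 15

15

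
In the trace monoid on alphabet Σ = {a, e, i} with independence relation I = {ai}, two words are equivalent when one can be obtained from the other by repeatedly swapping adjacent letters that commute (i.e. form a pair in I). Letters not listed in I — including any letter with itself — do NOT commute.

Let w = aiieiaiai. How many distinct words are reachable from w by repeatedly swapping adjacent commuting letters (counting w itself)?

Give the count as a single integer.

30

0(a) covers ∅
1(i) covers ∅
2(i) covers 1:i
3(e) covers 0:a, 2:i
4(i) covers 3:e
5(a) covers 3:e
6(i) covers 4:i
7(a) covers 5:a
8(i) covers 6:i
floor of heap: 0:a, 1:i
completions by unplaced set U, small U first (add the entries for U minus each lowest piece of U):
  |U|=1: {7}:1  {8}:1
  |U|=2: {5,7}:1  {6,8}:1  {7,8}:2
  |U|=3: {4,6,8}:1  {5,7,8}:3  {6,7,8}:3
  |U|=4: {4,6,7,8}:4  {5,6,7,8}:6
  |U|=5: {4,5,6,7,8}:10
  |U|=6: {3,4,5,6,7,8}:10
  |U|=7: {0,3,4,5,6,7,8}:10  {2,3,4,5,6,7,8}:10
  start at 0(a): 10
  start at 1(i): 20
sum over floor = 30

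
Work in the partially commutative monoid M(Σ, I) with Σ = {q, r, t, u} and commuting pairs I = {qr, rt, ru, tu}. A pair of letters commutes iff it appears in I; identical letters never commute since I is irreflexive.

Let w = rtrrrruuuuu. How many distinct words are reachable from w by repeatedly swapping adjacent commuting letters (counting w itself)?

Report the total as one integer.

2772

piece 0:r — minimal
piece 1:t — minimal
piece 2:r rests on {0:r}
piece 3:r rests on {2:r}
piece 4:r rests on {3:r}
piece 5:r rests on {4:r}
piece 6:u — minimal
piece 7:u rests on {6:u}
piece 8:u rests on {7:u}
piece 9:u rests on {8:u}
piece 10:u rests on {9:u}
minimal pieces: {0:r, 1:t, 6:u}
ways to finish when only these pieces remain (= sum over removing one remaining piece with nothing left below it):
  1 left: {1}→1  {5}→1  {10}→1
  2 left: {1,5}→2  {1,10}→2  {4,5}→1  {5,10}→2  {9,10}→1
  3 left: {1,4,5}→3  {1,5,10}→6  {1,9,10}→3  {3,4,5}→1  {4,5,10}→3  {5,9,10}→3  {8,9,10}→1
  4 left: {1,3,4,5}→4  {1,4,5,10}→12  {1,5,9,10}→12  {1,8,9,10}→4  {2,3,4,5}→1  {3,4,5,10}→4  {4,5,9,10}→6  {5,8,9,10}→4  {7,8,9,10}→1
  5 left: {0,2,3,4,5}→1  {1,2,3,4,5}→5  {1,3,4,5,10}→20  {1,4,5,9,10}→30  {1,5,8,9,10}→20  {1,7,8,9,10}→5  {2,3,4,5,10}→5  {3,4,5,9,10}→10  {4,5,8,9,10}→10  {5,7,8,9,10}→5  {6,7,8,9,10}→1
  6 left: {0,1,2,3,4,5}→6  {0,2,3,4,5,10}→6  {1,2,3,4,5,10}→30  {1,3,4,5,9,10}→60  {1,4,5,8,9,10}→60  {1,5,7,8,9,10}→30  {1,6,7,8,9,10}→6  {2,3,4,5,9,10}→15  {3,4,5,8,9,10}→20  {4,5,7,8,9,10}→15  {5,6,7,8,9,10}→6
  7 left: {0,1,2,3,4,5,10}→42  {0,2,3,4,5,9,10}→21  {1,2,3,4,5,9,10}→105  {1,3,4,5,8,9,10}→140  {1,4,5,7,8,9,10}→105  {1,5,6,7,8,9,10}→42  {2,3,4,5,8,9,10}→35  {3,4,5,7,8,9,10}→35  {4,5,6,7,8,9,10}→21
  8 left: {0,1,2,3,4,5,9,10}→168  {0,2,3,4,5,8,9,10}→56  {1,2,3,4,5,8,9,10}→280  {1,3,4,5,7,8,9,10}→280  {1,4,5,6,7,8,9,10}→168  {2,3,4,5,7,8,9,10}→70  {3,4,5,6,7,8,9,10}→56
  9 left: {0,1,2,3,4,5,8,9,10}→504  {0,2,3,4,5,7,8,9,10}→126  {1,2,3,4,5,7,8,9,10}→630  {1,3,4,5,6,7,8,9,10}→504  {2,3,4,5,6,7,8,9,10}→126
  placing 0:r first → 1260 extensions
  placing 1:t first → 252 extensions
  placing 6:u first → 1260 extensions
total linear extensions = 2772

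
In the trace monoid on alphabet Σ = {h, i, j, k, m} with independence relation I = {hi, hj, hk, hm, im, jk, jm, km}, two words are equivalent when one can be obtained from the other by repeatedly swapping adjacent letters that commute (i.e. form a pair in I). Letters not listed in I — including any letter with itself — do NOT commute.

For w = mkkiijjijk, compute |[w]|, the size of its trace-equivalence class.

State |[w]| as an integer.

20

drop 0:m onto floor
drop 1:k onto floor
drop 2:k onto {1:k}
drop 3:i onto {2:k}
drop 4:i onto {3:i}
drop 5:j onto {4:i}
drop 6:j onto {5:j}
drop 7:i onto {6:j}
drop 8:j onto {7:i}
drop 9:k onto {7:i}
ground layer = {0:m, 1:k}
drop-orders for the pieces not yet dropped (sum over which currently-grounded one goes next):
  1 to go: {0} 1  {8} 1  {9} 1
  2 to go: {0,8} 2  {0,9} 2  {8,9} 2
  3 to go: {0,8,9} 6  {7,8,9} 2
  4 to go: {0,7,8,9} 8  {6,7,8,9} 2
  5 to go: {0,6,7,8,9} 10  {5,6,7,8,9} 2
  6 to go: {0,5,6,7,8,9} 12  {4,5,6,7,8,9} 2
  7 to go: {0,4,5,6,7,8,9} 14  {3,4,5,6,7,8,9} 2
  8 to go: {0,3,4,5,6,7,8,9} 16  {2,3,4,5,6,7,8,9} 2
  if 0:m drops first: 2 orders
  if 1:k drops first: 18 orders
heap linearizations: 20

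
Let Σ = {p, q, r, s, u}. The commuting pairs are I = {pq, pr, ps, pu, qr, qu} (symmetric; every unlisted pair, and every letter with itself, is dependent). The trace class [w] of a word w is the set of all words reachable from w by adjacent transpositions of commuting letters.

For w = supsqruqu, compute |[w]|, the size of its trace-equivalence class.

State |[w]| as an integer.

90

#0=s has no predecessor
#1=u depends on [0:s]
#2=p has no predecessor
#3=s depends on [1:u]
#4=q depends on [3:s]
#5=r depends on [3:s]
#6=u depends on [5:r]
#7=q depends on [4:q]
#8=u depends on [6:u]
sources: [0:s, 2:p]
N(rest) = Σ N(rest − s) over sources s of rest; N(one piece) = 1:
  size 1 → [2]=1  [7]=1  [8]=1
  size 2 → [2,7]=2  [2,8]=2  [4,7]=1  [6,8]=1  [7,8]=2
  size 3 → [2,4,7]=3  [2,6,8]=3  [2,7,8]=6  [4,7,8]=3  [5,6,8]=1  [6,7,8]=3
  size 4 → [2,4,7,8]=12  [2,5,6,8]=4  [2,6,7,8]=12  [4,6,7,8]=6  [5,6,7,8]=4
  size 5 → [2,4,6,7,8]=30  [2,5,6,7,8]=20  [4,5,6,7,8]=10
  size 6 → [2,4,5,6,7,8]=60  [3,4,5,6,7,8]=10
  size 7 → [1,3,4,5,6,7,8]=10  [2,3,4,5,6,7,8]=70
  first=0(s) contributes 80
  first=2(p) contributes 10
|[w]| = 90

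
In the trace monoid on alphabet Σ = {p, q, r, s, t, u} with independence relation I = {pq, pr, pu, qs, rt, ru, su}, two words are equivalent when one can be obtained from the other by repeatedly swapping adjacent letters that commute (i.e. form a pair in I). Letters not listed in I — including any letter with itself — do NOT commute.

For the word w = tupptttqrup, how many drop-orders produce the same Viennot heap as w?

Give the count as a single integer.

0(t) covers ∅
1(u) covers 0:t
2(p) covers 0:t
3(p) covers 2:p
4(t) covers 1:u, 3:p
5(t) covers 4:t
6(t) covers 5:t
7(q) covers 6:t
8(r) covers 7:q
9(u) covers 7:q
10(p) covers 6:t
floor of heap: 0:t
completions by unplaced set U, small U first (add the entries for U minus each lowest piece of U):
  |U|=1: {8}:1  {9}:1  {10}:1
  |U|=2: {8,9}:2  {8,10}:2  {9,10}:2
  |U|=3: {7,8,9}:2  {8,9,10}:6
  |U|=4: {7,8,9,10}:8
  |U|=5: {6,7,8,9,10}:8
  |U|=6: {5,6,7,8,9,10}:8
  |U|=7: {4,5,6,7,8,9,10}:8
  |U|=8: {1,4,5,6,7,8,9,10}:8  {3,4,5,6,7,8,9,10}:8
  |U|=9: {1,3,4,5,6,7,8,9,10}:16  {2,3,4,5,6,7,8,9,10}:8
  start at 0(t): 24

24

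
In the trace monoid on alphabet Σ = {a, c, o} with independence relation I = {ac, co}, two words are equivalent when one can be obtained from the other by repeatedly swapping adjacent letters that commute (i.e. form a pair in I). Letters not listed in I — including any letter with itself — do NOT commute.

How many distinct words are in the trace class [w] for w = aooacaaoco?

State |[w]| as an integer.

piece 0:a — minimal
piece 1:o rests on {0:a}
piece 2:o rests on {1:o}
piece 3:a rests on {2:o}
piece 4:c — minimal
piece 5:a rests on {3:a}
piece 6:a rests on {5:a}
piece 7:o rests on {6:a}
piece 8:c rests on {4:c}
piece 9:o rests on {7:o}
minimal pieces: {0:a, 4:c}
ways to finish when only these pieces remain (= sum over removing one remaining piece with nothing left below it):
  1 left: {8}→1  {9}→1
  2 left: {4,8}→1  {7,9}→1  {8,9}→2
  3 left: {4,8,9}→3  {6,7,9}→1  {7,8,9}→3
  4 left: {4,7,8,9}→6  {5,6,7,9}→1  {6,7,8,9}→4
  5 left: {3,5,6,7,9}→1  {4,6,7,8,9}→10  {5,6,7,8,9}→5
  6 left: {2,3,5,6,7,9}→1  {3,5,6,7,8,9}→6  {4,5,6,7,8,9}→15
  7 left: {1,2,3,5,6,7,9}→1  {2,3,5,6,7,8,9}→7  {3,4,5,6,7,8,9}→21
  8 left: {0,1,2,3,5,6,7,9}→1  {1,2,3,5,6,7,8,9}→8  {2,3,4,5,6,7,8,9}→28
  placing 0:a first → 36 extensions
  placing 4:c first → 9 extensions
total linear extensions = 45

45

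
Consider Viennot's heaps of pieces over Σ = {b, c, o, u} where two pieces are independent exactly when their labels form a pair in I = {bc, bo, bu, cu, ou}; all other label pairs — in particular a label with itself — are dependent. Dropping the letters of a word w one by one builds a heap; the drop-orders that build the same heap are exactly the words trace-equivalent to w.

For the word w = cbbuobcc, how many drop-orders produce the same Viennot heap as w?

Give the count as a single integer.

280

drop 0:c onto floor
drop 1:b onto floor
drop 2:b onto {1:b}
drop 3:u onto floor
drop 4:o onto {0:c}
drop 5:b onto {2:b}
drop 6:c onto {4:o}
drop 7:c onto {6:c}
ground layer = {0:c, 1:b, 3:u}
drop-orders for the pieces not yet dropped (sum over which currently-grounded one goes next):
  1 to go: {3} 1  {5} 1  {7} 1
  2 to go: {2,5} 1  {3,5} 2  {3,7} 2  {5,7} 2  {6,7} 1
  3 to go: {1,2,5} 1  {2,3,5} 3  {2,5,7} 3  {3,5,7} 6  {3,6,7} 3  {4,6,7} 1  {5,6,7} 3
  4 to go: {0,4,6,7} 1  {1,2,3,5} 4  {1,2,5,7} 4  {2,3,5,7} 12  {2,5,6,7} 6  {3,4,6,7} 4  {3,5,6,7} 12  {4,5,6,7} 4
  5 to go: {0,3,4,6,7} 5  {0,4,5,6,7} 5  {1,2,3,5,7} 20  {1,2,5,6,7} 10  {2,3,5,6,7} 30  {2,4,5,6,7} 10  {3,4,5,6,7} 20
  6 to go: {0,2,4,5,6,7} 15  {0,3,4,5,6,7} 30  {1,2,3,5,6,7} 60  {1,2,4,5,6,7} 20  {2,3,4,5,6,7} 60
  if 0:c drops first: 140 orders
  if 1:b drops first: 105 orders
  if 3:u drops first: 35 orders
heap linearizations: 280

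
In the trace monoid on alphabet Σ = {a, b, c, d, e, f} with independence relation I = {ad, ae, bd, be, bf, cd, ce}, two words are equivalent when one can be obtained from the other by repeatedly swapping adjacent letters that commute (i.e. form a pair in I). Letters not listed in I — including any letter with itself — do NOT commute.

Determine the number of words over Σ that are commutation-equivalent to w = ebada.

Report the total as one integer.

10

drop 0:e onto floor
drop 1:b onto floor
drop 2:a onto {1:b}
drop 3:d onto {0:e}
drop 4:a onto {2:a}
ground layer = {0:e, 1:b}
drop-orders for the pieces not yet dropped (sum over which currently-grounded one goes next):
  1 to go: {3} 1  {4} 1
  2 to go: {0,3} 1  {2,4} 1  {3,4} 2
  3 to go: {0,3,4} 3  {1,2,4} 1  {2,3,4} 3
  if 0:e drops first: 4 orders
  if 1:b drops first: 6 orders
heap linearizations: 10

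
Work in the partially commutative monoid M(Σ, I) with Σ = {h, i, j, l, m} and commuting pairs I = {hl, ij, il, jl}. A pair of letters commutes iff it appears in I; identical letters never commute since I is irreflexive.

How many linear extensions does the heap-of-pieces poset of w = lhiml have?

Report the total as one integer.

#0=l has no predecessor
#1=h has no predecessor
#2=i depends on [1:h]
#3=m depends on [0:l, 2:i]
#4=l depends on [3:m]
sources: [0:l, 1:h]
N(rest) = Σ N(rest − s) over sources s of rest; N(one piece) = 1:
  size 1 → [4]=1
  size 2 → [3,4]=1
  size 3 → [0,3,4]=1  [2,3,4]=1
  first=0(l) contributes 1
  first=1(h) contributes 2
|[w]| = 3

3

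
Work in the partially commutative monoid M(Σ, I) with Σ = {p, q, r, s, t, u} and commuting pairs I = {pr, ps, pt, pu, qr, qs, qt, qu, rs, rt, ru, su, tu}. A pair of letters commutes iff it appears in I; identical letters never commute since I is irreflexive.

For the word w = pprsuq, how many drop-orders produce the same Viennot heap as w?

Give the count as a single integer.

120

#0=p has no predecessor
#1=p depends on [0:p]
#2=r has no predecessor
#3=s has no predecessor
#4=u has no predecessor
#5=q depends on [1:p]
sources: [0:p, 2:r, 3:s, 4:u]
N(rest) = Σ N(rest − s) over sources s of rest; N(one piece) = 1:
  size 1 → [2]=1  [3]=1  [4]=1  [5]=1
  size 2 → [1,5]=1  [2,3]=2  [2,4]=2  [2,5]=2  [3,4]=2  [3,5]=2  [4,5]=2
  size 3 → [0,1,5]=1  [1,2,5]=3  [1,3,5]=3  [1,4,5]=3  [2,3,4]=6  [2,3,5]=6  [2,4,5]=6  [3,4,5]=6
  size 4 → [0,1,2,5]=4  [0,1,3,5]=4  [0,1,4,5]=4  [1,2,3,5]=12  [1,2,4,5]=12  [1,3,4,5]=12  [2,3,4,5]=24
  first=0(p) contributes 60
  first=2(r) contributes 20
  first=3(s) contributes 20
  first=4(u) contributes 20
|[w]| = 120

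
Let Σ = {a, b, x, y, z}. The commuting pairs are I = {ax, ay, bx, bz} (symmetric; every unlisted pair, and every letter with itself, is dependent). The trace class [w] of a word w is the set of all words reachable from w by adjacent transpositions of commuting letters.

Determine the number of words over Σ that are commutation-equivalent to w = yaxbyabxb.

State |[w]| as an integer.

41

drop 0:y onto floor
drop 1:a onto floor
drop 2:x onto {0:y}
drop 3:b onto {0:y, 1:a}
drop 4:y onto {2:x, 3:b}
drop 5:a onto {3:b}
drop 6:b onto {4:y, 5:a}
drop 7:x onto {4:y}
drop 8:b onto {6:b}
ground layer = {0:y, 1:a}
drop-orders for the pieces not yet dropped (sum over which currently-grounded one goes next):
  1 to go: {7} 1  {8} 1
  2 to go: {6,8} 1  {7,8} 2
  3 to go: {5,6,8} 1  {6,7,8} 3
  4 to go: {4,6,7,8} 3  {5,6,7,8} 4
  5 to go: {2,4,6,7,8} 3  {4,5,6,7,8} 7
  6 to go: {2,4,5,6,7,8} 10  {3,4,5,6,7,8} 7
  7 to go: {1,3,4,5,6,7,8} 7  {2,3,4,5,6,7,8} 17
  if 0:y drops first: 24 orders
  if 1:a drops first: 17 orders
heap linearizations: 41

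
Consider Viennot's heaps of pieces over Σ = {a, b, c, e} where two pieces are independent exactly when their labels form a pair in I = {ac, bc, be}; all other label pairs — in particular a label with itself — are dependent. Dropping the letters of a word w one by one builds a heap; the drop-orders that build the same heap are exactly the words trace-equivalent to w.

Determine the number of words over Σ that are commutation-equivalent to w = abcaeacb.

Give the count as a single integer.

piece 0:a — minimal
piece 1:b rests on {0:a}
piece 2:c — minimal
piece 3:a rests on {1:b}
piece 4:e rests on {2:c, 3:a}
piece 5:a rests on {4:e}
piece 6:c rests on {4:e}
piece 7:b rests on {5:a}
minimal pieces: {0:a, 2:c}
ways to finish when only these pieces remain (= sum over removing one remaining piece with nothing left below it):
  1 left: {6}→1  {7}→1
  2 left: {5,7}→1  {6,7}→2
  3 left: {5,6,7}→3
  4 left: {4,5,6,7}→3
  5 left: {2,4,5,6,7}→3  {3,4,5,6,7}→3
  6 left: {1,3,4,5,6,7}→3  {2,3,4,5,6,7}→6
  placing 0:a first → 9 extensions
  placing 2:c first → 3 extensions
total linear extensions = 12

12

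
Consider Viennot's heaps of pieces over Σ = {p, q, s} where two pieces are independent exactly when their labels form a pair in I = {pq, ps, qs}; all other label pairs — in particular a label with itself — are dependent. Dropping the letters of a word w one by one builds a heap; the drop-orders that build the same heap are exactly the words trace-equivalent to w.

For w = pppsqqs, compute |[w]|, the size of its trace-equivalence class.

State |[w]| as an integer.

210

piece 0:p — minimal
piece 1:p rests on {0:p}
piece 2:p rests on {1:p}
piece 3:s — minimal
piece 4:q — minimal
piece 5:q rests on {4:q}
piece 6:s rests on {3:s}
minimal pieces: {0:p, 3:s, 4:q}
ways to finish when only these pieces remain (= sum over removing one remaining piece with nothing left below it):
  1 left: {2}→1  {5}→1  {6}→1
  2 left: {1,2}→1  {2,5}→2  {2,6}→2  {3,6}→1  {4,5}→1  {5,6}→2
  3 left: {0,1,2}→1  {1,2,5}→3  {1,2,6}→3  {2,3,6}→3  {2,4,5}→3  {2,5,6}→6  {3,5,6}→3  {4,5,6}→3
  4 left: {0,1,2,5}→4  {0,1,2,6}→4  {1,2,3,6}→6  {1,2,4,5}→6  {1,2,5,6}→12  {2,3,5,6}→12  {2,4,5,6}→12  {3,4,5,6}→6
  5 left: {0,1,2,3,6}→10  {0,1,2,4,5}→10  {0,1,2,5,6}→20  {1,2,3,5,6}→30  {1,2,4,5,6}→30  {2,3,4,5,6}→30
  placing 0:p first → 90 extensions
  placing 3:s first → 60 extensions
  placing 4:q first → 60 extensions
total linear extensions = 210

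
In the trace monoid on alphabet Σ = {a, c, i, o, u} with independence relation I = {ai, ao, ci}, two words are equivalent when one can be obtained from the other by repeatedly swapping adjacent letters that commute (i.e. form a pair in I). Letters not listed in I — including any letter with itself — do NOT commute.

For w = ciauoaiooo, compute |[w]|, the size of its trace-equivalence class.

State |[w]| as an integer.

18

#0=c has no predecessor
#1=i has no predecessor
#2=a depends on [0:c]
#3=u depends on [1:i, 2:a]
#4=o depends on [3:u]
#5=a depends on [3:u]
#6=i depends on [4:o]
#7=o depends on [6:i]
#8=o depends on [7:o]
#9=o depends on [8:o]
sources: [0:c, 1:i]
N(rest) = Σ N(rest − s) over sources s of rest; N(one piece) = 1:
  size 1 → [5]=1  [9]=1
  size 2 → [5,9]=2  [8,9]=1
  size 3 → [5,8,9]=3  [7,8,9]=1
  size 4 → [5,7,8,9]=4  [6,7,8,9]=1
  size 5 → [4,6,7,8,9]=1  [5,6,7,8,9]=5
  size 6 → [4,5,6,7,8,9]=6
  size 7 → [3,4,5,6,7,8,9]=6
  size 8 → [1,3,4,5,6,7,8,9]=6  [2,3,4,5,6,7,8,9]=6
  first=0(c) contributes 12
  first=1(i) contributes 6
|[w]| = 18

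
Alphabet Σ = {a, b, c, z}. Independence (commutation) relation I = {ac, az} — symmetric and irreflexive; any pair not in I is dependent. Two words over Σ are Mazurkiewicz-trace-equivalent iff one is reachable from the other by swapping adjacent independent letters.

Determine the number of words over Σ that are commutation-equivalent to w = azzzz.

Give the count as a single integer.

5

#0=a has no predecessor
#1=z has no predecessor
#2=z depends on [1:z]
#3=z depends on [2:z]
#4=z depends on [3:z]
sources: [0:a, 1:z]
N(rest) = Σ N(rest − s) over sources s of rest; N(one piece) = 1:
  size 1 → [0]=1  [4]=1
  size 2 → [0,4]=2  [3,4]=1
  size 3 → [0,3,4]=3  [2,3,4]=1
  first=0(a) contributes 1
  first=1(z) contributes 4
|[w]| = 5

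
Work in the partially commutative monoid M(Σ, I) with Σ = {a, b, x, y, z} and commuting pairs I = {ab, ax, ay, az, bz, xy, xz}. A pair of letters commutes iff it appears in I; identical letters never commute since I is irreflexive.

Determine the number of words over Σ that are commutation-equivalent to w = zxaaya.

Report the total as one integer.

60

0(z) covers ∅
1(x) covers ∅
2(a) covers ∅
3(a) covers 2:a
4(y) covers 0:z
5(a) covers 3:a
floor of heap: 0:z, 1:x, 2:a
completions by unplaced set U, small U first (add the entries for U minus each lowest piece of U):
  |U|=1: {1}:1  {4}:1  {5}:1
  |U|=2: {0,4}:1  {1,4}:2  {1,5}:2  {3,5}:1  {4,5}:2
  |U|=3: {0,1,4}:3  {0,4,5}:3  {1,3,5}:3  {1,4,5}:6  {2,3,5}:1  {3,4,5}:3
  |U|=4: {0,1,4,5}:12  {0,3,4,5}:6  {1,2,3,5}:4  {1,3,4,5}:12  {2,3,4,5}:4
  start at 0(z): 20
  start at 1(x): 10
  start at 2(a): 30
sum over floor = 60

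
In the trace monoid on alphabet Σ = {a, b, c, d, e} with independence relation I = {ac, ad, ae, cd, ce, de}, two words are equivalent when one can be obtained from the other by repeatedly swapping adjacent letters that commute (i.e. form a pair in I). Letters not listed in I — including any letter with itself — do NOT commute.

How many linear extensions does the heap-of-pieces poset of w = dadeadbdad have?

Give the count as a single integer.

180

#0=d has no predecessor
#1=a has no predecessor
#2=d depends on [0:d]
#3=e has no predecessor
#4=a depends on [1:a]
#5=d depends on [2:d]
#6=b depends on [3:e, 4:a, 5:d]
#7=d depends on [6:b]
#8=a depends on [6:b]
#9=d depends on [7:d]
sources: [0:d, 1:a, 3:e]
N(rest) = Σ N(rest − s) over sources s of rest; N(one piece) = 1:
  size 1 → [8]=1  [9]=1
  size 2 → [7,9]=1  [8,9]=2
  size 3 → [7,8,9]=3
  size 4 → [6,7,8,9]=3
  size 5 → [3,6,7,8,9]=3  [4,6,7,8,9]=3  [5,6,7,8,9]=3
  size 6 → [1,4,6,7,8,9]=3  [2,5,6,7,8,9]=3  [3,4,6,7,8,9]=6  [3,5,6,7,8,9]=6  [4,5,6,7,8,9]=6
  size 7 → [0,2,5,6,7,8,9]=3  [1,3,4,6,7,8,9]=9  [1,4,5,6,7,8,9]=9  [2,3,5,6,7,8,9]=9  [2,4,5,6,7,8,9]=9  [3,4,5,6,7,8,9]=18
  size 8 → [0,2,3,5,6,7,8,9]=12  [0,2,4,5,6,7,8,9]=12  [1,2,4,5,6,7,8,9]=18  [1,3,4,5,6,7,8,9]=36  [2,3,4,5,6,7,8,9]=36
  first=0(d) contributes 90
  first=1(a) contributes 60
  first=3(e) contributes 30
|[w]| = 180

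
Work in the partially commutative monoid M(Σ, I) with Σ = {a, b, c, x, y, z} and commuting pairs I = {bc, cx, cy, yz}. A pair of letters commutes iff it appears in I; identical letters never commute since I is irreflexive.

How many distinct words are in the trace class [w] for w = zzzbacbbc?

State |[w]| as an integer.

drop 0:z onto floor
drop 1:z onto {0:z}
drop 2:z onto {1:z}
drop 3:b onto {2:z}
drop 4:a onto {3:b}
drop 5:c onto {4:a}
drop 6:b onto {4:a}
drop 7:b onto {6:b}
drop 8:c onto {5:c}
ground layer = {0:z}
drop-orders for the pieces not yet dropped (sum over which currently-grounded one goes next):
  1 to go: {7} 1  {8} 1
  2 to go: {5,8} 1  {6,7} 1  {7,8} 2
  3 to go: {5,7,8} 3  {6,7,8} 3
  4 to go: {5,6,7,8} 6
  5 to go: {4,5,6,7,8} 6
  6 to go: {3,4,5,6,7,8} 6
  7 to go: {2,3,4,5,6,7,8} 6
  if 0:z drops first: 6 orders

6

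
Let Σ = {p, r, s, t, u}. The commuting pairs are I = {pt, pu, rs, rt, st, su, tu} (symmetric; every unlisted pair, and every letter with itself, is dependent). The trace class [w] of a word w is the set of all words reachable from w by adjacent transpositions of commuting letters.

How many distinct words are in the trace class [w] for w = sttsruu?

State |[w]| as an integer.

#0=s has no predecessor
#1=t has no predecessor
#2=t depends on [1:t]
#3=s depends on [0:s]
#4=r has no predecessor
#5=u depends on [4:r]
#6=u depends on [5:u]
sources: [0:s, 1:t, 4:r]
N(rest) = Σ N(rest − s) over sources s of rest; N(one piece) = 1:
  size 1 → [2]=1  [3]=1  [6]=1
  size 2 → [0,3]=1  [1,2]=1  [2,3]=2  [2,6]=2  [3,6]=2  [5,6]=1
  size 3 → [0,2,3]=3  [0,3,6]=3  [1,2,3]=3  [1,2,6]=3  [2,3,6]=6  [2,5,6]=3  [3,5,6]=3  [4,5,6]=1
  size 4 → [0,1,2,3]=6  [0,2,3,6]=12  [0,3,5,6]=6  [1,2,3,6]=12  [1,2,5,6]=6  [2,3,5,6]=12  [2,4,5,6]=4  [3,4,5,6]=4
  size 5 → [0,1,2,3,6]=30  [0,2,3,5,6]=30  [0,3,4,5,6]=10  [1,2,3,5,6]=30  [1,2,4,5,6]=10  [2,3,4,5,6]=20
  first=0(s) contributes 60
  first=1(t) contributes 60
  first=4(r) contributes 90
|[w]| = 210

210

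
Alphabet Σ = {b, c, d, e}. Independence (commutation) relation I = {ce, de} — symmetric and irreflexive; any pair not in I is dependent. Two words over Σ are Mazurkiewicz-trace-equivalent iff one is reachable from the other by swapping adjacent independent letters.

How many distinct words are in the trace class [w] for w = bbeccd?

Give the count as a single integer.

4

#0=b has no predecessor
#1=b depends on [0:b]
#2=e depends on [1:b]
#3=c depends on [1:b]
#4=c depends on [3:c]
#5=d depends on [4:c]
sources: [0:b]
N(rest) = Σ N(rest − s) over sources s of rest; N(one piece) = 1:
  size 1 → [2]=1  [5]=1
  size 2 → [2,5]=2  [4,5]=1
  size 3 → [2,4,5]=3  [3,4,5]=1
  size 4 → [2,3,4,5]=4
  first=0(b) contributes 4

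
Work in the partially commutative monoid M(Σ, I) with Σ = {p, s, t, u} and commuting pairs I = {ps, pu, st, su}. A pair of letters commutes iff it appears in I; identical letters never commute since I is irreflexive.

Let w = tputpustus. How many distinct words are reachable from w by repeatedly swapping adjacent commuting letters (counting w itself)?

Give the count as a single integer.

180

drop 0:t onto floor
drop 1:p onto {0:t}
drop 2:u onto {0:t}
drop 3:t onto {1:p, 2:u}
drop 4:p onto {3:t}
drop 5:u onto {3:t}
drop 6:s onto floor
drop 7:t onto {4:p, 5:u}
drop 8:u onto {7:t}
drop 9:s onto {6:s}
ground layer = {0:t, 6:s}
drop-orders for the pieces not yet dropped (sum over which currently-grounded one goes next):
  1 to go: {8} 1  {9} 1
  2 to go: {6,9} 1  {7,8} 1  {8,9} 2
  3 to go: {4,7,8} 1  {5,7,8} 1  {6,8,9} 3  {7,8,9} 3
  4 to go: {4,5,7,8} 2  {4,7,8,9} 4  {5,7,8,9} 4  {6,7,8,9} 6
  5 to go: {3,4,5,7,8} 2  {4,5,7,8,9} 10  {4,6,7,8,9} 10  {5,6,7,8,9} 10
  6 to go: {1,3,4,5,7,8} 2  {2,3,4,5,7,8} 2  {3,4,5,7,8,9} 12  {4,5,6,7,8,9} 30
  7 to go: {1,2,3,4,5,7,8} 4  {1,3,4,5,7,8,9} 14  {2,3,4,5,7,8,9} 14  {3,4,5,6,7,8,9} 42
  8 to go: {0,1,2,3,4,5,7,8} 4  {1,2,3,4,5,7,8,9} 32  {1,3,4,5,6,7,8,9} 56  {2,3,4,5,6,7,8,9} 56
  if 0:t drops first: 144 orders
  if 6:s drops first: 36 orders
heap linearizations: 180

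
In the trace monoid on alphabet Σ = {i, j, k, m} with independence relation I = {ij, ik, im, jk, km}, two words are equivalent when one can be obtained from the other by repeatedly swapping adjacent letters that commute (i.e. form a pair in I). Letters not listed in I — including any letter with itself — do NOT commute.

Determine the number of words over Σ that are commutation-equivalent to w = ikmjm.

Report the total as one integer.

20

drop 0:i onto floor
drop 1:k onto floor
drop 2:m onto floor
drop 3:j onto {2:m}
drop 4:m onto {3:j}
ground layer = {0:i, 1:k, 2:m}
drop-orders for the pieces not yet dropped (sum over which currently-grounded one goes next):
  1 to go: {0} 1  {1} 1  {4} 1
  2 to go: {0,1} 2  {0,4} 2  {1,4} 2  {3,4} 1
  3 to go: {0,1,4} 6  {0,3,4} 3  {1,3,4} 3  {2,3,4} 1
  if 0:i drops first: 4 orders
  if 1:k drops first: 4 orders
  if 2:m drops first: 12 orders
heap linearizations: 20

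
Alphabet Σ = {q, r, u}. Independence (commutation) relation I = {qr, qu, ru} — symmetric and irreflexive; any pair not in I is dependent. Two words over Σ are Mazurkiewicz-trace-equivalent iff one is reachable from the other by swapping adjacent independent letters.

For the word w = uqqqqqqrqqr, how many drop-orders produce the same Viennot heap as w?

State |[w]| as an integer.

#0=u has no predecessor
#1=q has no predecessor
#2=q depends on [1:q]
#3=q depends on [2:q]
#4=q depends on [3:q]
#5=q depends on [4:q]
#6=q depends on [5:q]
#7=r has no predecessor
#8=q depends on [6:q]
#9=q depends on [8:q]
#10=r depends on [7:r]
sources: [0:u, 1:q, 7:r]
N(rest) = Σ N(rest − s) over sources s of rest; N(one piece) = 1:
  size 1 → [0]=1  [9]=1  [10]=1
  size 2 → [0,9]=2  [0,10]=2  [7,10]=1  [8,9]=1  [9,10]=2
  size 3 → [0,7,10]=3  [0,8,9]=3  [0,9,10]=6  [6,8,9]=1  [7,9,10]=3  [8,9,10]=3
  size 4 → [0,6,8,9]=4  [0,7,9,10]=12  [0,8,9,10]=12  [5,6,8,9]=1  [6,8,9,10]=4  [7,8,9,10]=6
  size 5 → [0,5,6,8,9]=5  [0,6,8,9,10]=20  [0,7,8,9,10]=30  [4,5,6,8,9]=1  [5,6,8,9,10]=5  [6,7,8,9,10]=10
  size 6 → [0,4,5,6,8,9]=6  [0,5,6,8,9,10]=30  [0,6,7,8,9,10]=60  [3,4,5,6,8,9]=1  [4,5,6,8,9,10]=6  [5,6,7,8,9,10]=15
  size 7 → [0,3,4,5,6,8,9]=7  [0,4,5,6,8,9,10]=42  [0,5,6,7,8,9,10]=105  [2,3,4,5,6,8,9]=1  [3,4,5,6,8,9,10]=7  [4,5,6,7,8,9,10]=21
  size 8 → [0,2,3,4,5,6,8,9]=8  [0,3,4,5,6,8,9,10]=56  [0,4,5,6,7,8,9,10]=168  [1,2,3,4,5,6,8,9]=1  [2,3,4,5,6,8,9,10]=8  [3,4,5,6,7,8,9,10]=28
  size 9 → [0,1,2,3,4,5,6,8,9]=9  [0,2,3,4,5,6,8,9,10]=72  [0,3,4,5,6,7,8,9,10]=252  [1,2,3,4,5,6,8,9,10]=9  [2,3,4,5,6,7,8,9,10]=36
  first=0(u) contributes 45
  first=1(q) contributes 360
  first=7(r) contributes 90
|[w]| = 495

495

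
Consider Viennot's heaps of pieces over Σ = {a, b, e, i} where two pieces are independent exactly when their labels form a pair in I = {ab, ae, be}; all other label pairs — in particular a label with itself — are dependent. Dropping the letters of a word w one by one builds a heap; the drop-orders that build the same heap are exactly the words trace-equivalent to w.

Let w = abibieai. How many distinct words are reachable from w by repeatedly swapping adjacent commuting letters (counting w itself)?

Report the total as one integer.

drop 0:a onto floor
drop 1:b onto floor
drop 2:i onto {0:a, 1:b}
drop 3:b onto {2:i}
drop 4:i onto {3:b}
drop 5:e onto {4:i}
drop 6:a onto {4:i}
drop 7:i onto {5:e, 6:a}
ground layer = {0:a, 1:b}
drop-orders for the pieces not yet dropped (sum over which currently-grounded one goes next):
  1 to go: {7} 1
  2 to go: {5,7} 1  {6,7} 1
  3 to go: {5,6,7} 2
  4 to go: {4,5,6,7} 2
  5 to go: {3,4,5,6,7} 2
  6 to go: {2,3,4,5,6,7} 2
  if 0:a drops first: 2 orders
  if 1:b drops first: 2 orders
heap linearizations: 4

4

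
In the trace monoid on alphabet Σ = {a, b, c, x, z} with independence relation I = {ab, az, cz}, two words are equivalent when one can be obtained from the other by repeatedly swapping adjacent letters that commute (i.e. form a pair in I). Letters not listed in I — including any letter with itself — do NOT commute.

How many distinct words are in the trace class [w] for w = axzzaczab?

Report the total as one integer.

30

#0=a has no predecessor
#1=x depends on [0:a]
#2=z depends on [1:x]
#3=z depends on [2:z]
#4=a depends on [1:x]
#5=c depends on [4:a]
#6=z depends on [3:z]
#7=a depends on [5:c]
#8=b depends on [5:c, 6:z]
sources: [0:a]
N(rest) = Σ N(rest − s) over sources s of rest; N(one piece) = 1:
  size 1 → [7]=1  [8]=1
  size 2 → [6,8]=1  [7,8]=2
  size 3 → [3,6,8]=1  [5,7,8]=2  [6,7,8]=3
  size 4 → [2,3,6,8]=1  [3,6,7,8]=4  [4,5,7,8]=2  [5,6,7,8]=5
  size 5 → [2,3,6,7,8]=5  [3,5,6,7,8]=9  [4,5,6,7,8]=7
  size 6 → [2,3,5,6,7,8]=14  [3,4,5,6,7,8]=16
  size 7 → [2,3,4,5,6,7,8]=30
  first=0(a) contributes 30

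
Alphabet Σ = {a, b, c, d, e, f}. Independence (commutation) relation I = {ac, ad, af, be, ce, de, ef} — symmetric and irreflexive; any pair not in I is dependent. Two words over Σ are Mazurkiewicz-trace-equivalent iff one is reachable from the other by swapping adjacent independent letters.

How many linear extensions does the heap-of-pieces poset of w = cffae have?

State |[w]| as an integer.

#0=c has no predecessor
#1=f depends on [0:c]
#2=f depends on [1:f]
#3=a has no predecessor
#4=e depends on [3:a]
sources: [0:c, 3:a]
N(rest) = Σ N(rest − s) over sources s of rest; N(one piece) = 1:
  size 1 → [2]=1  [4]=1
  size 2 → [1,2]=1  [2,4]=2  [3,4]=1
  size 3 → [0,1,2]=1  [1,2,4]=3  [2,3,4]=3
  first=0(c) contributes 6
  first=3(a) contributes 4
|[w]| = 10

10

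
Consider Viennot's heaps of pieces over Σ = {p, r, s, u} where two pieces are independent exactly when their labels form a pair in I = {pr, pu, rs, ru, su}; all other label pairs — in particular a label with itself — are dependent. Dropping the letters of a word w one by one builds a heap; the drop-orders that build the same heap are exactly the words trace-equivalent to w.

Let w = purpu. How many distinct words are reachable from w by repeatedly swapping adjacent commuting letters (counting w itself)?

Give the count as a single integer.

drop 0:p onto floor
drop 1:u onto floor
drop 2:r onto floor
drop 3:p onto {0:p}
drop 4:u onto {1:u}
ground layer = {0:p, 1:u, 2:r}
drop-orders for the pieces not yet dropped (sum over which currently-grounded one goes next):
  1 to go: {2} 1  {3} 1  {4} 1
  2 to go: {0,3} 1  {1,4} 1  {2,3} 2  {2,4} 2  {3,4} 2
  3 to go: {0,2,3} 3  {0,3,4} 3  {1,2,4} 3  {1,3,4} 3  {2,3,4} 6
  if 0:p drops first: 12 orders
  if 1:u drops first: 12 orders
  if 2:r drops first: 6 orders
heap linearizations: 30

30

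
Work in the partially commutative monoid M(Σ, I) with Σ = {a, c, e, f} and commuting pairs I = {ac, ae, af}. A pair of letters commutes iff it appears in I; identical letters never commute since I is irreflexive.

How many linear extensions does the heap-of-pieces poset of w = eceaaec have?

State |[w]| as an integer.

piece 0:e — minimal
piece 1:c rests on {0:e}
piece 2:e rests on {1:c}
piece 3:a — minimal
piece 4:a rests on {3:a}
piece 5:e rests on {2:e}
piece 6:c rests on {5:e}
minimal pieces: {0:e, 3:a}
ways to finish when only these pieces remain (= sum over removing one remaining piece with nothing left below it):
  1 left: {4}→1  {6}→1
  2 left: {3,4}→1  {4,6}→2  {5,6}→1
  3 left: {2,5,6}→1  {3,4,6}→3  {4,5,6}→3
  4 left: {1,2,5,6}→1  {2,4,5,6}→4  {3,4,5,6}→6
  5 left: {0,1,2,5,6}→1  {1,2,4,5,6}→5  {2,3,4,5,6}→10
  placing 0:e first → 15 extensions
  placing 3:a first → 6 extensions
total linear extensions = 21

21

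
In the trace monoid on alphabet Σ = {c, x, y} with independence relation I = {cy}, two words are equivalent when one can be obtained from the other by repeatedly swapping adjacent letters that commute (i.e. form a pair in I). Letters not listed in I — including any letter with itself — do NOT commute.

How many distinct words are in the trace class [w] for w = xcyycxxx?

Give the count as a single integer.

#0=x has no predecessor
#1=c depends on [0:x]
#2=y depends on [0:x]
#3=y depends on [2:y]
#4=c depends on [1:c]
#5=x depends on [3:y, 4:c]
#6=x depends on [5:x]
#7=x depends on [6:x]
sources: [0:x]
N(rest) = Σ N(rest − s) over sources s of rest; N(one piece) = 1:
  size 1 → [7]=1
  size 2 → [6,7]=1
  size 3 → [5,6,7]=1
  size 4 → [3,5,6,7]=1  [4,5,6,7]=1
  size 5 → [1,4,5,6,7]=1  [2,3,5,6,7]=1  [3,4,5,6,7]=2
  size 6 → [1,3,4,5,6,7]=3  [2,3,4,5,6,7]=3
  first=0(x) contributes 6

6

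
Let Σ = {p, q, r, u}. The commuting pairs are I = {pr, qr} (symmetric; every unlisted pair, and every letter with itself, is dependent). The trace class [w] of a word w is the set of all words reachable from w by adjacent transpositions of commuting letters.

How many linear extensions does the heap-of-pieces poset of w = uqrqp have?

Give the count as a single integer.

4

#0=u has no predecessor
#1=q depends on [0:u]
#2=r depends on [0:u]
#3=q depends on [1:q]
#4=p depends on [3:q]
sources: [0:u]
N(rest) = Σ N(rest − s) over sources s of rest; N(one piece) = 1:
  size 1 → [2]=1  [4]=1
  size 2 → [2,4]=2  [3,4]=1
  size 3 → [1,3,4]=1  [2,3,4]=3
  first=0(u) contributes 4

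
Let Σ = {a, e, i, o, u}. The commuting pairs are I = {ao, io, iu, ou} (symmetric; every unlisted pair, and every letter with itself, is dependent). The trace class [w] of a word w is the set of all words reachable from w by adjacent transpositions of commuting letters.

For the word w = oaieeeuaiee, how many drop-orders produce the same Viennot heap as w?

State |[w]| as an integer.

drop 0:o onto floor
drop 1:a onto floor
drop 2:i onto {1:a}
drop 3:e onto {0:o, 2:i}
drop 4:e onto {3:e}
drop 5:e onto {4:e}
drop 6:u onto {5:e}
drop 7:a onto {6:u}
drop 8:i onto {7:a}
drop 9:e onto {8:i}
drop 10:e onto {9:e}
ground layer = {0:o, 1:a}
drop-orders for the pieces not yet dropped (sum over which currently-grounded one goes next):
  1 to go: {10} 1
  2 to go: {9,10} 1
  3 to go: {8,9,10} 1
  4 to go: {7,8,9,10} 1
  5 to go: {6,7,8,9,10} 1
  6 to go: {5,6,7,8,9,10} 1
  7 to go: {4,5,6,7,8,9,10} 1
  8 to go: {3,4,5,6,7,8,9,10} 1
  9 to go: {0,3,4,5,6,7,8,9,10} 1  {2,3,4,5,6,7,8,9,10} 1
  if 0:o drops first: 1 orders
  if 1:a drops first: 2 orders
heap linearizations: 3

3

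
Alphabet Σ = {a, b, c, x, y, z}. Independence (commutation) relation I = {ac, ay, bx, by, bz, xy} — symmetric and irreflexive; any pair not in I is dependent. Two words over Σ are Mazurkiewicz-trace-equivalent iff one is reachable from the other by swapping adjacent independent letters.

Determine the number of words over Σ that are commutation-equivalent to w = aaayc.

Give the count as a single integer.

piece 0:a — minimal
piece 1:a rests on {0:a}
piece 2:a rests on {1:a}
piece 3:y — minimal
piece 4:c rests on {3:y}
minimal pieces: {0:a, 3:y}
ways to finish when only these pieces remain (= sum over removing one remaining piece with nothing left below it):
  1 left: {2}→1  {4}→1
  2 left: {1,2}→1  {2,4}→2  {3,4}→1
  3 left: {0,1,2}→1  {1,2,4}→3  {2,3,4}→3
  placing 0:a first → 6 extensions
  placing 3:y first → 4 extensions
total linear extensions = 10

10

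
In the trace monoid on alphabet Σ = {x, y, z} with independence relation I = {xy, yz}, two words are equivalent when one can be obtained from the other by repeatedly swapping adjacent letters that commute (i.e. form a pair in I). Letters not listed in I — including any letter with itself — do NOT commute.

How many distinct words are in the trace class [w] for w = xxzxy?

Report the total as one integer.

5

piece 0:x — minimal
piece 1:x rests on {0:x}
piece 2:z rests on {1:x}
piece 3:x rests on {2:z}
piece 4:y — minimal
minimal pieces: {0:x, 4:y}
ways to finish when only these pieces remain (= sum over removing one remaining piece with nothing left below it):
  1 left: {3}→1  {4}→1
  2 left: {2,3}→1  {3,4}→2
  3 left: {1,2,3}→1  {2,3,4}→3
  placing 0:x first → 4 extensions
  placing 4:y first → 1 extensions
total linear extensions = 5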